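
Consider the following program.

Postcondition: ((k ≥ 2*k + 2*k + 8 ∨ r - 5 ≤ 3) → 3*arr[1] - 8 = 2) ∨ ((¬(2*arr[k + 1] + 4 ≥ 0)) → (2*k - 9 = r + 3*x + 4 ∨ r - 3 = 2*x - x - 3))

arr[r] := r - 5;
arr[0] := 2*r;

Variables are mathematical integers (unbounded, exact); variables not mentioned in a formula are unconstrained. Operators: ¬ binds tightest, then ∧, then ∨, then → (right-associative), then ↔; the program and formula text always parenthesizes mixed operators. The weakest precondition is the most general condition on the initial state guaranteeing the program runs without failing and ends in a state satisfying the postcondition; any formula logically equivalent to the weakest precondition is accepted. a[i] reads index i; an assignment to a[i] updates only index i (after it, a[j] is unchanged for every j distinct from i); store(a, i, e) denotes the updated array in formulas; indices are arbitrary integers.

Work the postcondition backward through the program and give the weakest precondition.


Working backward. After the program, the postcondition ((k ≥ 2*k + 2*k + 8 ∨ r - 5 ≤ 3) → 3*arr[1] - 8 = 2) ∨ ((¬(2*arr[k + 1] + 4 ≥ 0)) → (2*k - 9 = r + 3*x + 4 ∨ r - 3 = 2*x - x - 3)) must hold; in canonical form it is ((3*k ≤ -8 ∨ r ≤ 8) → 3*arr[1] = 10) ∨ ((¬(2*arr[k + 1] ≥ -4)) → (2*k = r + 3*x + 13 ∨ r = x)).
Before arr[0] := 2*r: ((3*k ≤ -8 ∨ r ≤ 8) → 3*arr[1] = 10) ∨ ((¬(2*store(arr, 0, 2*r)[k + 1] ≥ -4)) → (2*k = r + 3*x + 13 ∨ r = x))
Before arr[r] := r - 5: ((3*k ≤ -8 ∨ r ≤ 8) → 3*store(arr, r, r - 5)[1] = 10) ∨ ((¬(2*store(store(arr, r, r - 5), 0, 2*r)[k + 1] ≥ -4)) → (2*k = r + 3*x + 13 ∨ r = x))
Answer: WP = ((3*k ≤ -8 ∨ r ≤ 8) → 3*store(arr, r, r - 5)[1] = 10) ∨ ((¬(2*store(store(arr, r, r - 5), 0, 2*r)[k + 1] ≥ -4)) → (2*k = r + 3*x + 13 ∨ r = x))


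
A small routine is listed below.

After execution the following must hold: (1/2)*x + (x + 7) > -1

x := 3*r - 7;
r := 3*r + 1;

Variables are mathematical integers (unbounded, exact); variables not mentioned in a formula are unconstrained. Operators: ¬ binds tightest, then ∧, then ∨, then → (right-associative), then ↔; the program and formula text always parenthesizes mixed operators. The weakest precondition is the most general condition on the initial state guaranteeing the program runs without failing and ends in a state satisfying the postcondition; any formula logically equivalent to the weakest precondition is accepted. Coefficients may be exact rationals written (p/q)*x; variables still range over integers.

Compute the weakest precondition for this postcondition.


Working backward. After the program, the postcondition (1/2)*x + (x + 7) > -1 must hold; in canonical form it is (3/2)*x > -8.
Before r := 3*r + 1: (3/2)*x > -8
Before x := 3*r - 7: (9/2)*r > 5/2
Answer: WP = (9/2)*r > 5/2


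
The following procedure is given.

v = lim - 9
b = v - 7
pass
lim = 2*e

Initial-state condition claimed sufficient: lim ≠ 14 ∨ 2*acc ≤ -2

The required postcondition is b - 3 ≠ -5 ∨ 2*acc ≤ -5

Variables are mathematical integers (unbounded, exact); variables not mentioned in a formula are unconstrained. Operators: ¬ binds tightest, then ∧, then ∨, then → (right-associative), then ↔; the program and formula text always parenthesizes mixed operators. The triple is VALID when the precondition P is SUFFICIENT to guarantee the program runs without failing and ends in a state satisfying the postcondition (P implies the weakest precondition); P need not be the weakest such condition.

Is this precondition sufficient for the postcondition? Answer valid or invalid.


Working backward. After the program, the postcondition b - 3 ≠ -5 ∨ 2*acc ≤ -5 must hold; in canonical form it is b ≠ -2 ∨ 2*acc ≤ -5.
Before lim := 2*e: b ≠ -2 ∨ 2*acc ≤ -5
Before skip: b ≠ -2 ∨ 2*acc ≤ -5
Before b := v - 7: v ≠ 5 ∨ 2*acc ≤ -5
Before v := lim - 9: lim ≠ 14 ∨ 2*acc ≤ -5
The weakest precondition is lim ≠ 14 ∨ 2*acc ≤ -5.
Check whether lim ≠ 14 ∨ 2*acc ≤ -2 implies it.
Countermodel: at the initial state acc = -2, lim = 14, the precondition holds but the weakest precondition fails.
Answer: invalid


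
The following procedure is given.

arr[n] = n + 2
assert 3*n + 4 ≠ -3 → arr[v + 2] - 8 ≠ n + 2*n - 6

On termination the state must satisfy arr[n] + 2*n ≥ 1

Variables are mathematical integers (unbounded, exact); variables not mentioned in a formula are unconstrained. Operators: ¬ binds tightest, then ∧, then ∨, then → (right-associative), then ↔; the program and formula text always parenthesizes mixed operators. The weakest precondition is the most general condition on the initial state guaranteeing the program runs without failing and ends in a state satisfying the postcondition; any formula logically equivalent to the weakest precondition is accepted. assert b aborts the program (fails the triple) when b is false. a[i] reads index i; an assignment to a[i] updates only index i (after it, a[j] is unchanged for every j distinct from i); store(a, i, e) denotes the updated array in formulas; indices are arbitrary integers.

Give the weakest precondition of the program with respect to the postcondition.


Working backward. After the program, arr[n] + 2*n ≥ 1 must hold.
Before assert 3*n + 4 ≠ -3 → arr[v + 2] - 8 ≠ n + 2*n - 6: (3*n ≠ -7 → arr[v + 2] ≠ 3*n + 2) ∧ arr[n] + 2*n ≥ 1
Before arr[n] := n + 2: (3*n ≠ -7 → store(arr, n, n + 2)[v + 2] ≠ 3*n + 2) ∧ store(arr, n, n + 2)[n] + 2*n ≥ 1
Answer: WP = (3*n ≠ -7 → store(arr, n, n + 2)[v + 2] ≠ 3*n + 2) ∧ store(arr, n, n + 2)[n] + 2*n ≥ 1


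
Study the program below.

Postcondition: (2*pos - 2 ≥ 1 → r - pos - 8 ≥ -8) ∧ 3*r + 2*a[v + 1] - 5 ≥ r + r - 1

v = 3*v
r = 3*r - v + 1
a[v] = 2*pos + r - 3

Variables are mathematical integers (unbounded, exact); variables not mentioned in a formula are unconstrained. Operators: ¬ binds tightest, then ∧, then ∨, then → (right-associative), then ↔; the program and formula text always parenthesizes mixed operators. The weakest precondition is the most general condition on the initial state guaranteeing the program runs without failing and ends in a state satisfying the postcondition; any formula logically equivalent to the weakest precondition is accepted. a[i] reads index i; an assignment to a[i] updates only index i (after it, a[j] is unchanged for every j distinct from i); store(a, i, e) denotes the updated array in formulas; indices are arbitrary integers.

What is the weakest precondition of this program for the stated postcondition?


Working backward. After the program, the postcondition (2*pos - 2 ≥ 1 → r - pos - 8 ≥ -8) ∧ 3*r + 2*a[v + 1] - 5 ≥ r + r - 1 must hold; in canonical form it is (2*pos ≥ 3 → r ≥ pos) ∧ 2*a[v + 1] + r ≥ 4.
Before a[v] := 2*pos + r - 3: (2*pos ≥ 3 → r ≥ pos) ∧ 2*store(a, v, 2*pos + r - 3)[v + 1] + r ≥ 4
Before r := 3*r - v + 1: (2*pos ≥ 3 → 3*r ≥ pos + v - 1) ∧ 2*store(a, v, 2*pos + 3*r - v - 2)[v + 1] + 3*r ≥ v + 3
Before v := 3*v: (2*pos ≥ 3 → 3*r ≥ pos + 3*v - 1) ∧ 2*store(a, 3*v, 2*pos + 3*r - 3*v - 2)[3*v + 1] + 3*r ≥ 3*v + 3
Answer: WP = (2*pos ≥ 3 → 3*r ≥ pos + 3*v - 1) ∧ 2*store(a, 3*v, 2*pos + 3*r - 3*v - 2)[3*v + 1] + 3*r ≥ 3*v + 3


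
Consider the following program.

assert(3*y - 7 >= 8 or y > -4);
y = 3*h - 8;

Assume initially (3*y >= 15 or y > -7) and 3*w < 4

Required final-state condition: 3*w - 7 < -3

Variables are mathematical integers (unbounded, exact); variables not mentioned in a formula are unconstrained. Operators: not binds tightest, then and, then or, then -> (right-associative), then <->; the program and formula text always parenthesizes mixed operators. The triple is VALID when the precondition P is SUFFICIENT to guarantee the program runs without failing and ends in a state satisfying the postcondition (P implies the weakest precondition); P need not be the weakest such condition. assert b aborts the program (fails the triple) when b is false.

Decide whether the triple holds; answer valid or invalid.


Working backward. After the program, the postcondition 3*w - 7 < -3 must hold; in canonical form it is 3*w < 4.
Before y := 3*h - 8: 3*w < 4
Before assert 3*y - 7 >= 8 or y > -4: (3*y >= 15 or y > -4) and 3*w < 4
The weakest precondition is (3*y >= 15 or y > -4) and 3*w < 4.
Check whether (3*y >= 15 or y > -7) and 3*w < 4 implies it.
Countermodel: at the initial state w = 1, y = -6, the precondition holds but the weakest precondition fails.
Answer: invalid


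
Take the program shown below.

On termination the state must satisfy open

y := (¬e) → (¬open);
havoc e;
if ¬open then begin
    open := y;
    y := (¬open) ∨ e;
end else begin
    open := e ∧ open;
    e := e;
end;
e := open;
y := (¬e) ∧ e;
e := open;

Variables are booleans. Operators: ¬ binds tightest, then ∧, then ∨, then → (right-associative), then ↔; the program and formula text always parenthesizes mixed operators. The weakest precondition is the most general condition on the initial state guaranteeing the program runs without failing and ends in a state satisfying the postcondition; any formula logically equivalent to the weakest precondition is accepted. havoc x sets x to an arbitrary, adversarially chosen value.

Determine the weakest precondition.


Working backward. After the program, open must hold.
Before e := open: open
Before y := (¬e) ∧ e: open
Before e := open: open
Then branch requires y; else branch requires e ∧ open.
Before the if: ((¬open) → y) ∧ (open → (e ∧ open))
Before havoc e: ((¬open) → y) ∧ (¬open)
Before y := (¬e) → (¬open): ((¬open) → ((¬e) → (¬open))) ∧ (¬open)
Answer: WP = ((¬open) → ((¬e) → (¬open))) ∧ (¬open)


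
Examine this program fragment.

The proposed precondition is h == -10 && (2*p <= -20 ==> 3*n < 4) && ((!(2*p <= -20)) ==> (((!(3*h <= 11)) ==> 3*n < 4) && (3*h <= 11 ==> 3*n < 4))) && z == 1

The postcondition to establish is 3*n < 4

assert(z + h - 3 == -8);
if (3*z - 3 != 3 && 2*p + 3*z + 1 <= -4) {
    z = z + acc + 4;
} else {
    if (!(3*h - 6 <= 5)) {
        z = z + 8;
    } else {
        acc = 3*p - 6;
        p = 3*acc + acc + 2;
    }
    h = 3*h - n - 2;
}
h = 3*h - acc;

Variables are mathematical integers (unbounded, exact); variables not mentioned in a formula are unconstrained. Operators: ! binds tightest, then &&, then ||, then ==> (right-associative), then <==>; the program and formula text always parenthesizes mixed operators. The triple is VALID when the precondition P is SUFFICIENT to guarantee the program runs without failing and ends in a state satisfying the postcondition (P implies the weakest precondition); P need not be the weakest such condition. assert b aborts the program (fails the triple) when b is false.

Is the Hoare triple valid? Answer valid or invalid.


Working backward. After the program, 3*n < 4 must hold.
Before h := 3*h - acc: 3*n < 4
Then branch requires 3*n < 4; else branch requires ((!(3*h <= 11)) ==> 3*n < 4) && (3*h <= 11 ==> 3*n < 4).
Before the if: ((3*z != 6 && 2*p + 3*z <= -5) ==> 3*n < 4) && ((!(3*z != 6 && 2*p + 3*z <= -5)) ==> (((!(3*h <= 11)) ==> 3*n < 4) && (3*h <= 11 ==> 3*n < 4)))
Before assert z + h - 3 == -8: h + z == -5 && ((3*z != 6 && 2*p + 3*z <= -5) ==> 3*n < 4) && ((!(3*z != 6 && 2*p + 3*z <= -5)) ==> (((!(3*h <= 11)) ==> 3*n < 4) && (3*h <= 11 ==> 3*n < 4)))
The weakest precondition is h + z == -5 && ((3*z != 6 && 2*p + 3*z <= -5) ==> 3*n < 4) && ((!(3*z != 6 && 2*p + 3*z <= -5)) ==> (((!(3*h <= 11)) ==> 3*n < 4) && (3*h <= 11 ==> 3*n < 4))).
Check whether h == -10 && (2*p <= -20 ==> 3*n < 4) && ((!(2*p <= -20)) ==> (((!(3*h <= 11)) ==> 3*n < 4) && (3*h <= 11 ==> 3*n < 4))) && z == 1 implies it.
Countermodel: at the initial state h = -10, n = 1, p = -9, z = 1, the precondition holds but the weakest precondition fails.
Answer: invalid


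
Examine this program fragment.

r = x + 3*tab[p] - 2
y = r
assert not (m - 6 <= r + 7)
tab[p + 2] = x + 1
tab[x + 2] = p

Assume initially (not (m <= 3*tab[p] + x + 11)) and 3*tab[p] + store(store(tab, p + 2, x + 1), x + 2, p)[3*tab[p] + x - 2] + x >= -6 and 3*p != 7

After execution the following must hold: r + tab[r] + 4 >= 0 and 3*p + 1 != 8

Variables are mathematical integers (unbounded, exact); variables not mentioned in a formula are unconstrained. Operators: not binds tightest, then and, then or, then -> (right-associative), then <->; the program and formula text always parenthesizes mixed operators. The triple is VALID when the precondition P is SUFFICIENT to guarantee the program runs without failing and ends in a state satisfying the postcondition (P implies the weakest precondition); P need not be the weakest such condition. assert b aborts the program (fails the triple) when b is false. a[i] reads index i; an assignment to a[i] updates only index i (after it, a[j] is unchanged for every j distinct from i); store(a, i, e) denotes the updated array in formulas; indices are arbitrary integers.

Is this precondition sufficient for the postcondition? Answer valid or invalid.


Working backward. After the program, the postcondition r + tab[r] + 4 >= 0 and 3*p + 1 != 8 must hold; in canonical form it is tab[r] + r >= -4 and 3*p != 7.
Before tab[x + 2] := p: store(tab, x + 2, p)[r] + r >= -4 and 3*p != 7
Before tab[p + 2] := x + 1: store(store(tab, p + 2, x + 1), x + 2, p)[r] + r >= -4 and 3*p != 7
Before assert not (m - 6 <= r + 7): (not (m <= r + 13)) and store(store(tab, p + 2, x + 1), x + 2, p)[r] + r >= -4 and 3*p != 7
Before y := r: (not (m <= r + 13)) and store(store(tab, p + 2, x + 1), x + 2, p)[r] + r >= -4 and 3*p != 7
Before r := x + 3*tab[p] - 2: (not (m <= 3*tab[p] + x + 11)) and 3*tab[p] + store(store(tab, p + 2, x + 1), x + 2, p)[3*tab[p] + x - 2] + x >= -2 and 3*p != 7
The weakest precondition is (not (m <= 3*tab[p] + x + 11)) and 3*tab[p] + store(store(tab, p + 2, x + 1), x + 2, p)[3*tab[p] + x - 2] + x >= -2 and 3*p != 7.
Check whether (not (m <= 3*tab[p] + x + 11)) and 3*tab[p] + store(store(tab, p + 2, x + 1), x + 2, p)[3*tab[p] + x - 2] + x >= -6 and 3*p != 7 implies it.
Countermodel: at the initial state m = 11812, p = -30152, tab = {[-30152] = 2, [-30150] = 3, [11796] = 3, [11798] = -11803, elsewhere 3}, x = 11794, the precondition holds but the weakest precondition fails.
Answer: invalid


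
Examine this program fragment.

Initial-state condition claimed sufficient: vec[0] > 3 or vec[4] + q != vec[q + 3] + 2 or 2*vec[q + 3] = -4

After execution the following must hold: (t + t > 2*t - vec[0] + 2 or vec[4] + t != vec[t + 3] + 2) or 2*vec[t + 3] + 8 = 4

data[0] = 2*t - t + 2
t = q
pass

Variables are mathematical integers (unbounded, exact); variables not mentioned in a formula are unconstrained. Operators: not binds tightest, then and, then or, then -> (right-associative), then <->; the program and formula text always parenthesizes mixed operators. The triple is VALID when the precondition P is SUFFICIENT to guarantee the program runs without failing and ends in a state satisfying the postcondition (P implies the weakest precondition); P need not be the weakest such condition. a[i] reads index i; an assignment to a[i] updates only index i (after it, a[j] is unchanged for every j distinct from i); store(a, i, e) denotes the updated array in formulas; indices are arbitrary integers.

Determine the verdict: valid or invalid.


Working backward. After the program, the postcondition (t + t > 2*t - vec[0] + 2 or vec[4] + t != vec[t + 3] + 2) or 2*vec[t + 3] + 8 = 4 must hold; in canonical form it is vec[0] > 2 or vec[4] + t != vec[t + 3] + 2 or 2*vec[t + 3] = -4.
Before skip: vec[0] > 2 or vec[4] + t != vec[t + 3] + 2 or 2*vec[t + 3] = -4
Before t := q: vec[0] > 2 or vec[4] + q != vec[q + 3] + 2 or 2*vec[q + 3] = -4
Before data[0] := 2*t - t + 2: vec[0] > 2 or vec[4] + q != vec[q + 3] + 2 or 2*vec[q + 3] = -4
The weakest precondition is vec[0] > 2 or vec[4] + q != vec[q + 3] + 2 or 2*vec[q + 3] = -4.
Check whether vec[0] > 3 or vec[4] + q != vec[q + 3] + 2 or 2*vec[q + 3] = -4 implies it.
Every state satisfying the precondition satisfies the weakest precondition: the implication holds.
Answer: valid


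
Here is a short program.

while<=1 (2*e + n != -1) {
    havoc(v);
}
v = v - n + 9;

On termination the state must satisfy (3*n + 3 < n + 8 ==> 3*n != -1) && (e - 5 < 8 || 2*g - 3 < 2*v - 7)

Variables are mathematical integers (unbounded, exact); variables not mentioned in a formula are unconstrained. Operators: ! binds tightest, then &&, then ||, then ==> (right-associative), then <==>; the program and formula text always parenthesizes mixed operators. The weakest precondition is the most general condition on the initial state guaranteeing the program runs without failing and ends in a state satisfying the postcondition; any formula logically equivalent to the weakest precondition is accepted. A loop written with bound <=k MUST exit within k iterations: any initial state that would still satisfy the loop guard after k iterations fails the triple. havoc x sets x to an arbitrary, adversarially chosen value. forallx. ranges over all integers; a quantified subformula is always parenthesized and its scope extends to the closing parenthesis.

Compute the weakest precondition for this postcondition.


Working backward. After the program, the postcondition (3*n + 3 < n + 8 ==> 3*n != -1) && (e - 5 < 8 || 2*g - 3 < 2*v - 7) must hold; in canonical form it is (2*n < 5 ==> 3*n != -1) && (e < 13 || 2*g < 2*v - 4).
Before v := v - n + 9: (2*n < 5 ==> 3*n != -1) && (e < 13 || 2*g + 2*n < 2*v + 14)
Before the loop (bound <=1), unroll the exhaustion recursion (WP_0 = exit-now case; WP_j = one more guarded iteration, up to j = 1):
  WP_0: (!(2*e + n != -1)) && (2*n < 5 ==> 3*n != -1) && (e < 13 || 2*g + 2*n < 2*v + 14)
  WP_1: (2*e + n != -1 ==> (forall v_1. ((!(2*e + n != -1)) && (2*n < 5 ==> 3*n != -1) && (e < 13 || 2*g + 2*n < 2*v_1 + 14)))) && ((!(2*e + n != -1)) ==> ((2*n < 5 ==> 3*n != -1) && (e < 13 || 2*g + 2*n < 2*v + 14)))
So before the loop: (2*e + n != -1 ==> (forall v_1. ((!(2*e + n != -1)) && (2*n < 5 ==> 3*n != -1) && (e < 13 || 2*g + 2*n < 2*v_1 + 14)))) && ((!(2*e + n != -1)) ==> ((2*n < 5 ==> 3*n != -1) && (e < 13 || 2*g + 2*n < 2*v + 14)))
Answer: WP = (2*e + n != -1 ==> (forall v_1. ((!(2*e + n != -1)) && (2*n < 5 ==> 3*n != -1) && (e < 13 || 2*g + 2*n < 2*v_1 + 14)))) && ((!(2*e + n != -1)) ==> ((2*n < 5 ==> 3*n != -1) && (e < 13 || 2*g + 2*n < 2*v + 14)))


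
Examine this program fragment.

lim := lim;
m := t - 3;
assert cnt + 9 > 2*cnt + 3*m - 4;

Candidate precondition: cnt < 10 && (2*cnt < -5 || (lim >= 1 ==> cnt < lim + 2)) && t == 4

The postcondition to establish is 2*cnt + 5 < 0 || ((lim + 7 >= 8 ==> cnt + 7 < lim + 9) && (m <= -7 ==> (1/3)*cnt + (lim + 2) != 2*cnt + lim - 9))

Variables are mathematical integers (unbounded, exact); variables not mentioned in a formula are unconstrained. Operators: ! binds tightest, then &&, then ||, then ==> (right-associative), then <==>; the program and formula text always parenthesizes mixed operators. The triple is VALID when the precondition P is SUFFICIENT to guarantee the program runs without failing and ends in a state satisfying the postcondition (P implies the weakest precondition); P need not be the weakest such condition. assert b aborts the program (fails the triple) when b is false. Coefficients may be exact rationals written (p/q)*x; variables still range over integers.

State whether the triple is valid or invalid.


Working backward. After the program, the postcondition 2*cnt + 5 < 0 || ((lim + 7 >= 8 ==> cnt + 7 < lim + 9) && (m <= -7 ==> (1/3)*cnt + (lim + 2) != 2*cnt + lim - 9)) must hold; in canonical form it is 2*cnt < -5 || ((lim >= 1 ==> cnt < lim + 2) && (m <= -7 ==> (5/3)*cnt != 11)).
Before assert cnt + 9 > 2*cnt + 3*m - 4: cnt + 3*m < 13 && (2*cnt < -5 || ((lim >= 1 ==> cnt < lim + 2) && (m <= -7 ==> (5/3)*cnt != 11)))
Before m := t - 3: cnt + 3*t < 22 && (2*cnt < -5 || ((lim >= 1 ==> cnt < lim + 2) && (t <= -4 ==> (5/3)*cnt != 11)))
Before lim := lim: cnt + 3*t < 22 && (2*cnt < -5 || ((lim >= 1 ==> cnt < lim + 2) && (t <= -4 ==> (5/3)*cnt != 11)))
The weakest precondition is cnt + 3*t < 22 && (2*cnt < -5 || ((lim >= 1 ==> cnt < lim + 2) && (t <= -4 ==> (5/3)*cnt != 11))).
Check whether cnt < 10 && (2*cnt < -5 || (lim >= 1 ==> cnt < lim + 2)) && t == 4 implies it.
Every state satisfying the precondition satisfies the weakest precondition: the implication holds.
Answer: valid


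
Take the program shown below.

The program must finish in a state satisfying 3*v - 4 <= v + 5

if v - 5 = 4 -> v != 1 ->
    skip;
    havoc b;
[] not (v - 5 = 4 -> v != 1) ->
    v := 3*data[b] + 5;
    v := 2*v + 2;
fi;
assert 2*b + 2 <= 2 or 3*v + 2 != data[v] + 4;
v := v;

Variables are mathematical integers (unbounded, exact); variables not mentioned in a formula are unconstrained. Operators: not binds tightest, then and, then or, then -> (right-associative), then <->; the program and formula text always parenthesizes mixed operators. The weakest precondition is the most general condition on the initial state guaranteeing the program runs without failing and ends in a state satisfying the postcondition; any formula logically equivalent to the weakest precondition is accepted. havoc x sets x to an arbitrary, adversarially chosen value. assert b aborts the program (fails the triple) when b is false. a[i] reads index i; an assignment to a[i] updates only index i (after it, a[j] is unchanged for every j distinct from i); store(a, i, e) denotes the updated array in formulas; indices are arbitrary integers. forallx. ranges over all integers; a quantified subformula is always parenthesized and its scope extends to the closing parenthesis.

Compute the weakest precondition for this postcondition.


Working backward. After the program, the postcondition 3*v - 4 <= v + 5 must hold; in canonical form it is 2*v <= 9.
Before v := v: 2*v <= 9
Before assert 2*b + 2 <= 2 or 3*v + 2 != data[v] + 4: (2*b <= 0 or 3*v != data[v] + 2) and 2*v <= 9
Then branch requires forall b_1. ((2*b_1 <= 0 or 3*v != data[v] + 2) and 2*v <= 9); else branch requires (2*b <= 0 or 18*data[b] != data[6*data[b] + 12] - 34) and 12*data[b] <= -15.
Before the if: ((v = 9 -> v != 1) -> (forall b_1. ((2*b_1 <= 0 or 3*v != data[v] + 2) and 2*v <= 9))) and ((not (v = 9 -> v != 1)) -> ((2*b <= 0 or 18*data[b] != data[6*data[b] + 12] - 34) and 12*data[b] <= -15))
Answer: WP = ((v = 9 -> v != 1) -> (forall b_1. ((2*b_1 <= 0 or 3*v != data[v] + 2) and 2*v <= 9))) and ((not (v = 9 -> v != 1)) -> ((2*b <= 0 or 18*data[b] != data[6*data[b] + 12] - 34) and 12*data[b] <= -15))


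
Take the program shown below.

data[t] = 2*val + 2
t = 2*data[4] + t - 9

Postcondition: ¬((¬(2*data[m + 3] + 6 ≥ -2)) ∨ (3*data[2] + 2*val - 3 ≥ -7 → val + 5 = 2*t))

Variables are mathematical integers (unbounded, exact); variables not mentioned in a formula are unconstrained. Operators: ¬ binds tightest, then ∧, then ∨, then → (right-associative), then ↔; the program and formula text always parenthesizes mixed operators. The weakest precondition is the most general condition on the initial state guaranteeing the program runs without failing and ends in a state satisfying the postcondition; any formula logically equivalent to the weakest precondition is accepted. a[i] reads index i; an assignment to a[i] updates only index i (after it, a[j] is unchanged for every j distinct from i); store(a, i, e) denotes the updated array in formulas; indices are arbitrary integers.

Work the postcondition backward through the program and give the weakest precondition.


Working backward. After the program, the postcondition ¬((¬(2*data[m + 3] + 6 ≥ -2)) ∨ (3*data[2] + 2*val - 3 ≥ -7 → val + 5 = 2*t)) must hold; in canonical form it is ¬((¬(2*data[m + 3] ≥ -8)) ∨ (3*data[2] + 2*val ≥ -4 → val = 2*t - 5)).
Before t := 2*data[4] + t - 9: ¬((¬(2*data[m + 3] ≥ -8)) ∨ (3*data[2] + 2*val ≥ -4 → val = 4*data[4] + 2*t - 23))
Before data[t] := 2*val + 2: ¬((¬(2*store(data, t, 2*val + 2)[m + 3] ≥ -8)) ∨ (3*store(data, t, 2*val + 2)[2] + 2*val ≥ -4 → val = 4*store(data, t, 2*val + 2)[4] + 2*t - 23))
Answer: WP = ¬((¬(2*store(data, t, 2*val + 2)[m + 3] ≥ -8)) ∨ (3*store(data, t, 2*val + 2)[2] + 2*val ≥ -4 → val = 4*store(data, t, 2*val + 2)[4] + 2*t - 23))


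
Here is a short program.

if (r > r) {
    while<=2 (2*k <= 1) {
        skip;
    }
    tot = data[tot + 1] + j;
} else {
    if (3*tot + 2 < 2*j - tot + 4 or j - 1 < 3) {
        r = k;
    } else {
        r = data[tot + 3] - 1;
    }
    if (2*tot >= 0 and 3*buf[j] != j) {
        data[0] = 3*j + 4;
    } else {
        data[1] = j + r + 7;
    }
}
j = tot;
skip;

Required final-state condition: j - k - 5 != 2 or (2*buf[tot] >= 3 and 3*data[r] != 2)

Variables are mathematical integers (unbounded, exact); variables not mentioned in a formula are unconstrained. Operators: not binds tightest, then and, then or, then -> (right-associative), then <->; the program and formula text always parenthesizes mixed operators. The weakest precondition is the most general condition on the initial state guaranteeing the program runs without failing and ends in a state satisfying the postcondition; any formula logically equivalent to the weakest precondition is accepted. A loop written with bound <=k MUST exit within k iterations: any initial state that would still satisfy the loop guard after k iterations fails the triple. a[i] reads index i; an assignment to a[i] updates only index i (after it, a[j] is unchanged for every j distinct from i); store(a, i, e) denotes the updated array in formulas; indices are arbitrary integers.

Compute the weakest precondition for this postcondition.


Working backward. After the program, the postcondition j - k - 5 != 2 or (2*buf[tot] >= 3 and 3*data[r] != 2) must hold; in canonical form it is j != k + 7 or (2*buf[tot] >= 3 and 3*data[r] != 2).
Before skip: j != k + 7 or (2*buf[tot] >= 3 and 3*data[r] != 2)
Before j := tot: tot != k + 7 or (2*buf[tot] >= 3 and 3*data[r] != 2)
Then branch requires (2*k <= 1 -> ((2*k <= 1 -> ((not (2*k <= 1)) and (data[tot + 1] + j != k + 7 or (2*buf[data[tot + 1] + j] >= 3 and 3*data[r] != 2)))) and ((not (2*k <= 1)) -> (data[tot + 1] + j != k + 7 or (2*buf[data[tot + 1] + j] >= 3 and 3*data[r] != 2))))) and ((not (2*k <= 1)) -> (data[tot + 1] + j != k + 7 or (2*buf[data[tot + 1] + j] >= 3 and 3*data[r] != 2))); else branch requires ((4*tot < 2*j + 2 or j < 4) -> (((2*tot >= 0 and 3*buf[j] != j) -> (tot != k + 7 or (2*buf[tot] >= 3 and 3*store(data, 0, 3*j + 4)[k] != 2))) and ((not (2*tot >= 0 and 3*buf[j] != j)) -> (tot != k + 7 or (2*buf[tot] >= 3 and 3*store(data, 1, j + k + 7)[k] != 2))))) and ((not (4*tot < 2*j + 2 or j < 4)) -> (((2*tot >= 0 and 3*buf[j] != j) -> (tot != k + 7 or (2*buf[tot] >= 3 and 3*store(data, 0, 3*j + 4)[data[tot + 3] - 1] != 2))) and ((not (2*tot >= 0 and 3*buf[j] != j)) -> (tot != k + 7 or (2*buf[tot] >= 3 and 3*store(data, 1, data[tot + 3] + j + 6)[data[tot + 3] - 1] != 2))))).
Before the if: ((4*tot < 2*j + 2 or j < 4) -> (((2*tot >= 0 and 3*buf[j] != j) -> (tot != k + 7 or (2*buf[tot] >= 3 and 3*store(data, 0, 3*j + 4)[k] != 2))) and ((not (2*tot >= 0 and 3*buf[j] != j)) -> (tot != k + 7 or (2*buf[tot] >= 3 and 3*store(data, 1, j + k + 7)[k] != 2))))) and ((not (4*tot < 2*j + 2 or j < 4)) -> (((2*tot >= 0 and 3*buf[j] != j) -> (tot != k + 7 or (2*buf[tot] >= 3 and 3*store(data, 0, 3*j + 4)[data[tot + 3] - 1] != 2))) and ((not (2*tot >= 0 and 3*buf[j] != j)) -> (tot != k + 7 or (2*buf[tot] >= 3 and 3*store(data, 1, data[tot + 3] + j + 6)[data[tot + 3] - 1] != 2)))))
Answer: WP = ((4*tot < 2*j + 2 or j < 4) -> (((2*tot >= 0 and 3*buf[j] != j) -> (tot != k + 7 or (2*buf[tot] >= 3 and 3*store(data, 0, 3*j + 4)[k] != 2))) and ((not (2*tot >= 0 and 3*buf[j] != j)) -> (tot != k + 7 or (2*buf[tot] >= 3 and 3*store(data, 1, j + k + 7)[k] != 2))))) and ((not (4*tot < 2*j + 2 or j < 4)) -> (((2*tot >= 0 and 3*buf[j] != j) -> (tot != k + 7 or (2*buf[tot] >= 3 and 3*store(data, 0, 3*j + 4)[data[tot + 3] - 1] != 2))) and ((not (2*tot >= 0 and 3*buf[j] != j)) -> (tot != k + 7 or (2*buf[tot] >= 3 and 3*store(data, 1, data[tot + 3] + j + 6)[data[tot + 3] - 1] != 2)))))


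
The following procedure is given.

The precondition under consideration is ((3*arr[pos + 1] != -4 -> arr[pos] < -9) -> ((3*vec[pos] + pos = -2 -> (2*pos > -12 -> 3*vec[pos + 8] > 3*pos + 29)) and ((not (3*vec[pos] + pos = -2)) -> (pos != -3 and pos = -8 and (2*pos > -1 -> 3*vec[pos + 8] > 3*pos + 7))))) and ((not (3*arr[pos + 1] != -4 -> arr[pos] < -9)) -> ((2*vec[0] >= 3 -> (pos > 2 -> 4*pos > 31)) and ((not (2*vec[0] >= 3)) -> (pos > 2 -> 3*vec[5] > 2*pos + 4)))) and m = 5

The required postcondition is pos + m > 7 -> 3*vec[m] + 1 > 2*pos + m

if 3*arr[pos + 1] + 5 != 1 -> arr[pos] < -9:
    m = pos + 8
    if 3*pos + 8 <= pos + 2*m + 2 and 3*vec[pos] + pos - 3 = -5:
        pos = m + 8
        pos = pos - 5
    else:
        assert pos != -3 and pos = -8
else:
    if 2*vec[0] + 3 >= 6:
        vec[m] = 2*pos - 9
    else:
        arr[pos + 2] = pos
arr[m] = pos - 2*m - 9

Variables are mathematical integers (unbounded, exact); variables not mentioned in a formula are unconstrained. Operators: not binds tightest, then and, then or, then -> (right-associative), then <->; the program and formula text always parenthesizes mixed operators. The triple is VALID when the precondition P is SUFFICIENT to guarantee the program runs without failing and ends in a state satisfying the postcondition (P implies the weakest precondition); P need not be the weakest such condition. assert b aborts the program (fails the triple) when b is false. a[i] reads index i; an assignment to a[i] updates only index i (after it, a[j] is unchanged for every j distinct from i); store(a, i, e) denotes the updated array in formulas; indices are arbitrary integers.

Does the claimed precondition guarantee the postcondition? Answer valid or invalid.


Working backward. After the program, the postcondition pos + m > 7 -> 3*vec[m] + 1 > 2*pos + m must hold; in canonical form it is m + pos > 7 -> 3*vec[m] > m + 2*pos - 1.
Before arr[m] := pos - 2*m - 9: m + pos > 7 -> 3*vec[m] > m + 2*pos - 1
Then branch requires (3*vec[pos] + pos = -2 -> (2*pos > -12 -> 3*vec[pos + 8] > 3*pos + 29)) and ((not (3*vec[pos] + pos = -2)) -> (pos != -3 and pos = -8 and (2*pos > -1 -> 3*vec[pos + 8] > 3*pos + 7))); else branch requires (2*vec[0] >= 3 -> (m + pos > 7 -> 3*store(vec, m, 2*pos - 9)[m] > m + 2*pos - 1)) and ((not (2*vec[0] >= 3)) -> (m + pos > 7 -> 3*vec[m] > m + 2*pos - 1)).
Before the if: ((3*arr[pos + 1] != -4 -> arr[pos] < -9) -> ((3*vec[pos] + pos = -2 -> (2*pos > -12 -> 3*vec[pos + 8] > 3*pos + 29)) and ((not (3*vec[pos] + pos = -2)) -> (pos != -3 and pos = -8 and (2*pos > -1 -> 3*vec[pos + 8] > 3*pos + 7))))) and ((not (3*arr[pos + 1] != -4 -> arr[pos] < -9)) -> ((2*vec[0] >= 3 -> (m + pos > 7 -> 3*store(vec, m, 2*pos - 9)[m] > m + 2*pos - 1)) and ((not (2*vec[0] >= 3)) -> (m + pos > 7 -> 3*vec[m] > m + 2*pos - 1))))
The weakest precondition is ((3*arr[pos + 1] != -4 -> arr[pos] < -9) -> ((3*vec[pos] + pos = -2 -> (2*pos > -12 -> 3*vec[pos + 8] > 3*pos + 29)) and ((not (3*vec[pos] + pos = -2)) -> (pos != -3 and pos = -8 and (2*pos > -1 -> 3*vec[pos + 8] > 3*pos + 7))))) and ((not (3*arr[pos + 1] != -4 -> arr[pos] < -9)) -> ((2*vec[0] >= 3 -> (m + pos > 7 -> 3*store(vec, m, 2*pos - 9)[m] > m + 2*pos - 1)) and ((not (2*vec[0] >= 3)) -> (m + pos > 7 -> 3*vec[m] > m + 2*pos - 1)))).
Check whether ((3*arr[pos + 1] != -4 -> arr[pos] < -9) -> ((3*vec[pos] + pos = -2 -> (2*pos > -12 -> 3*vec[pos + 8] > 3*pos + 29)) and ((not (3*vec[pos] + pos = -2)) -> (pos != -3 and pos = -8 and (2*pos > -1 -> 3*vec[pos + 8] > 3*pos + 7))))) and ((not (3*arr[pos + 1] != -4 -> arr[pos] < -9)) -> ((2*vec[0] >= 3 -> (pos > 2 -> 4*pos > 31)) and ((not (2*vec[0] >= 3)) -> (pos > 2 -> 3*vec[5] > 2*pos + 4)))) and m = 5 implies it.
Every state satisfying the precondition satisfies the weakest precondition: the implication holds.
Answer: valid


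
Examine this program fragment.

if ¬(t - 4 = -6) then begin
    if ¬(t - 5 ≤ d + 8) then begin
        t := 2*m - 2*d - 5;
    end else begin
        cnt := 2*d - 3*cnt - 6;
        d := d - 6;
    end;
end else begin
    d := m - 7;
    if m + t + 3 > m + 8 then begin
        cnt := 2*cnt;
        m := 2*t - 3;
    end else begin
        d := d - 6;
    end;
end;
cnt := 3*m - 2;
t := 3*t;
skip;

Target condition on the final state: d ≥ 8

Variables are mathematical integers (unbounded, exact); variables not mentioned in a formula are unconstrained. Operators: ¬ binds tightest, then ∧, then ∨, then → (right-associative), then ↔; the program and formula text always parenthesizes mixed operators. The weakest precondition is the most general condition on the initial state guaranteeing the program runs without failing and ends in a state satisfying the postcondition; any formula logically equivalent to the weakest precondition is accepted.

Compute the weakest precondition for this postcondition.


Working backward. After the program, d ≥ 8 must hold.
Before skip: d ≥ 8
Before t := 3*t: d ≥ 8
Before cnt := 3*m - 2: d ≥ 8
Then branch requires ((¬(t ≤ d + 13)) → d ≥ 8) ∧ (t ≤ d + 13 → d ≥ 14); else branch requires (t > 5 → m ≥ 15) ∧ ((¬(t > 5)) → m ≥ 21).
Before the if: ((¬(t = -2)) → (((¬(t ≤ d + 13)) → d ≥ 8) ∧ (t ≤ d + 13 → d ≥ 14))) ∧ (t = -2 → ((t > 5 → m ≥ 15) ∧ ((¬(t > 5)) → m ≥ 21)))
Answer: WP = ((¬(t = -2)) → (((¬(t ≤ d + 13)) → d ≥ 8) ∧ (t ≤ d + 13 → d ≥ 14))) ∧ (t = -2 → ((t > 5 → m ≥ 15) ∧ ((¬(t > 5)) → m ≥ 21)))


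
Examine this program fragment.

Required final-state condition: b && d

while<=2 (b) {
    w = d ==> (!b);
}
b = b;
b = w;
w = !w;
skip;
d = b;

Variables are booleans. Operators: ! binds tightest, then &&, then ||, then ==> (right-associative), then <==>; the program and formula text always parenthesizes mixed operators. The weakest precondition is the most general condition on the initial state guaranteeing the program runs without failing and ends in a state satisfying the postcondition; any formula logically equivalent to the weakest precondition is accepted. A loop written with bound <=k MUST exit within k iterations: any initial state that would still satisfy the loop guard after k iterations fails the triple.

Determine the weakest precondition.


Working backward. After the program, b && d must hold.
Before d := b: b
Before skip: b
Before w := !w: b
Before b := w: w
Before b := b: w
Before the loop (bound <=2), unroll the exhaustion recursion (WP_0 = exit-now case; WP_j = one more guarded iteration, up to j = 2):
  WP_0: (!b) && w
  WP_1: (b ==> ((!b) && (d ==> (!b)))) && ((!b) ==> w)
  WP_2: (b ==> ((b ==> ((!b) && (d ==> (!b)))) && ((!b) ==> (d ==> (!b))))) && ((!b) ==> w)
So before the loop: (b ==> ((b ==> ((!b) && (d ==> (!b)))) && ((!b) ==> (d ==> (!b))))) && ((!b) ==> w)
Answer: WP = (b ==> ((b ==> ((!b) && (d ==> (!b)))) && ((!b) ==> (d ==> (!b))))) && ((!b) ==> w)


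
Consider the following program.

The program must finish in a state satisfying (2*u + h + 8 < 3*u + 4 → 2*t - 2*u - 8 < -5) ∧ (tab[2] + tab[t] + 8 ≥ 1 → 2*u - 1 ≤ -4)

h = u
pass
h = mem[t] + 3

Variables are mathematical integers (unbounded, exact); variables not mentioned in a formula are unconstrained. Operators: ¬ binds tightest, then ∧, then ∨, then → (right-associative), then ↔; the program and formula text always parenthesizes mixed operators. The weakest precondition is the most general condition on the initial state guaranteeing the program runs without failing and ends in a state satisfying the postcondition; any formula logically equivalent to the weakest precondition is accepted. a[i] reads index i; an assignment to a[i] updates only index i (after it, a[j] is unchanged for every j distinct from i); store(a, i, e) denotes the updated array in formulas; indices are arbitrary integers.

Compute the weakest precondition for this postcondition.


Working backward. After the program, the postcondition (2*u + h + 8 < 3*u + 4 → 2*t - 2*u - 8 < -5) ∧ (tab[2] + tab[t] + 8 ≥ 1 → 2*u - 1 ≤ -4) must hold; in canonical form it is (h < u - 4 → 2*t < 2*u + 3) ∧ (tab[2] + tab[t] ≥ -7 → 2*u ≤ -3).
Before h := mem[t] + 3: (mem[t] < u - 7 → 2*t < 2*u + 3) ∧ (tab[2] + tab[t] ≥ -7 → 2*u ≤ -3)
Before skip: (mem[t] < u - 7 → 2*t < 2*u + 3) ∧ (tab[2] + tab[t] ≥ -7 → 2*u ≤ -3)
Before h := u: (mem[t] < u - 7 → 2*t < 2*u + 3) ∧ (tab[2] + tab[t] ≥ -7 → 2*u ≤ -3)
Answer: WP = (mem[t] < u - 7 → 2*t < 2*u + 3) ∧ (tab[2] + tab[t] ≥ -7 → 2*u ≤ -3)


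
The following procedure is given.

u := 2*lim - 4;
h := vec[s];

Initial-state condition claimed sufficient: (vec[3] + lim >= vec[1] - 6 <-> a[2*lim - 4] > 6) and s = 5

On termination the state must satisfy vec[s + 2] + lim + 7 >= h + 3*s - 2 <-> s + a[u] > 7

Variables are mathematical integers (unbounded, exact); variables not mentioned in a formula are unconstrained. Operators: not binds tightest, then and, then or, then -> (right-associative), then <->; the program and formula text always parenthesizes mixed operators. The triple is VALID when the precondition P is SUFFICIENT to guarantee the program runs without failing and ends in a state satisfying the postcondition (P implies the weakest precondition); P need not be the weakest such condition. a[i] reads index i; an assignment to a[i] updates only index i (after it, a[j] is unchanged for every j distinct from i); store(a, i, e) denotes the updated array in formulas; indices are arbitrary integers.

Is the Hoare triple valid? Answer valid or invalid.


Working backward. After the program, the postcondition vec[s + 2] + lim + 7 >= h + 3*s - 2 <-> s + a[u] > 7 must hold; in canonical form it is vec[s + 2] + lim >= h + 3*s - 9 <-> a[u] + s > 7.
Before h := vec[s]: vec[s + 2] + lim >= vec[s] + 3*s - 9 <-> a[u] + s > 7
Before u := 2*lim - 4: vec[s + 2] + lim >= vec[s] + 3*s - 9 <-> a[2*lim - 4] + s > 7
The weakest precondition is vec[s + 2] + lim >= vec[s] + 3*s - 9 <-> a[2*lim - 4] + s > 7.
Check whether (vec[3] + lim >= vec[1] - 6 <-> a[2*lim - 4] > 6) and s = 5 implies it.
Countermodel: at the initial state a = {[-4] = 3, [1] = 3, [3] = 3, [5] = 3, [7] = 3, elsewhere 3}, lim = 0, s = 5, vec = {[-4] = -6516, [1] = 0, [3] = -7, [5] = 15521, [7] = -6516, elsewhere -6516}, the precondition holds but the weakest precondition fails.
Answer: invalid


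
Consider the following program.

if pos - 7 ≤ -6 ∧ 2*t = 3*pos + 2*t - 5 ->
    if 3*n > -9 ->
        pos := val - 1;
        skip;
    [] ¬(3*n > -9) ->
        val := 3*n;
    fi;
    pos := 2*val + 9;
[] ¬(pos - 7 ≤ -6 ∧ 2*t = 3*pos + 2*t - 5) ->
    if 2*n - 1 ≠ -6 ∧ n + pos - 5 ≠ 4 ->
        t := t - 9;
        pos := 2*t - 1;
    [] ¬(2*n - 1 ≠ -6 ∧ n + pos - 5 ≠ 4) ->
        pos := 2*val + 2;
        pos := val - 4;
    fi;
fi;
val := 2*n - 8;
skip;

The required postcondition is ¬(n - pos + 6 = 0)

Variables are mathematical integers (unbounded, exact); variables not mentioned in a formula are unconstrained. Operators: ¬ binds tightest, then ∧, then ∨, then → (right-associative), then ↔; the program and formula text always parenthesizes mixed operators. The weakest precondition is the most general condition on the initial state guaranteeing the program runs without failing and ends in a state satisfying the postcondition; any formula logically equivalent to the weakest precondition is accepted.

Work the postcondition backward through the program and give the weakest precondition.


Working backward. After the program, the postcondition ¬(n - pos + 6 = 0) must hold; in canonical form it is ¬(n = pos - 6).
Before skip: ¬(n = pos - 6)
Before val := 2*n - 8: ¬(n = pos - 6)
Then branch requires (3*n > -9 → (¬(n = 2*val + 3))) ∧ ((¬(3*n > -9)) → (¬(5*n = -3))); else branch requires ((2*n ≠ -5 ∧ n + pos ≠ 9) → (¬(n = 2*t - 25))) ∧ ((¬(2*n ≠ -5 ∧ n + pos ≠ 9)) → (¬(n = val - 10))).
Before the if: ((pos ≤ 1 ∧ 3*pos = 5) → ((3*n > -9 → (¬(n = 2*val + 3))) ∧ ((¬(3*n > -9)) → (¬(5*n = -3))))) ∧ ((¬(pos ≤ 1 ∧ 3*pos = 5)) → (((2*n ≠ -5 ∧ n + pos ≠ 9) → (¬(n = 2*t - 25))) ∧ ((¬(2*n ≠ -5 ∧ n + pos ≠ 9)) → (¬(n = val - 10)))))
Answer: WP = ((pos ≤ 1 ∧ 3*pos = 5) → ((3*n > -9 → (¬(n = 2*val + 3))) ∧ ((¬(3*n > -9)) → (¬(5*n = -3))))) ∧ ((¬(pos ≤ 1 ∧ 3*pos = 5)) → (((2*n ≠ -5 ∧ n + pos ≠ 9) → (¬(n = 2*t - 25))) ∧ ((¬(2*n ≠ -5 ∧ n + pos ≠ 9)) → (¬(n = val - 10)))))
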